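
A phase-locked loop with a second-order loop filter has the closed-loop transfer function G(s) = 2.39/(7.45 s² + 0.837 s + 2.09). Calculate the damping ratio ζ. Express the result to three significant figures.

Dividing through by 7.45: denominator becomes s² + 0.1123 s + 0.2805.
So ω_n = √0.2805 = 0.530 rad/s and ζ = 0.1123/(2·0.530) = 0.106.

ζ ≈ 0.106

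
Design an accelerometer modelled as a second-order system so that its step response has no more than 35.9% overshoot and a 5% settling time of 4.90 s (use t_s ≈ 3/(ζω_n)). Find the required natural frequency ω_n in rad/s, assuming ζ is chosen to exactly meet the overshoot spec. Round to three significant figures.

ζ = −ln(OS)/√(π² + (ln OS)²). With OS = 0.359, ln OS = −1.024 and ζ = 1.024/3.304 = 0.310.
From t_s ≈ 3/(ζω_n): ω_n = 3/(ζ·t_s) = 3/(0.310·4.90) = 1.97 rad/s.

ω_n ≈ 1.97 rad/s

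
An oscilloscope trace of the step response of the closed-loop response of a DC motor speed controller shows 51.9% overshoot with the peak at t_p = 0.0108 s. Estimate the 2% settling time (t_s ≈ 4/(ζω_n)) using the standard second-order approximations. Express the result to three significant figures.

t_s ≈ 0.0659 s

The overshoot fixes ζ = −ln(OS)/√(π²+ln²(OS)) = 0.204.
t_p = π/ω_d ⇒ ω_d = 291 rad/s; then ω_n = ω_d/√(1−ζ²) = 297 rad/s.
t_s ≈ 4/(ζω_n) = 4/(0.204·297) = 0.0659 s.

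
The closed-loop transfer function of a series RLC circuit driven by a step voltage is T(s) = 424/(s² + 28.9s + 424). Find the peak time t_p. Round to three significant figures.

t_p ≈ 0.214 s

ω_n = √424 = 20.6 rad/s; ζ = 28.9/(2·20.6) = 0.702.
ω_d = ω_n√(1−ζ²) = 14.7 rad/s. Then t_p = π/ω_d = 0.214 s.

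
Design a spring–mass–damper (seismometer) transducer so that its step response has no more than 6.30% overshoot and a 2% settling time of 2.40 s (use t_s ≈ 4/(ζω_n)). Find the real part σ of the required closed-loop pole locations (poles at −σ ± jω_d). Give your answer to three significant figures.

The settling-time spec alone fixes σ = ζω_n = 4/t_s = 4/2.40 = 1.67.
(Overshoot then fixes ζ = 0.661 and hence ω_d = σ·√(1−ζ²)/ζ = 1.89 rad/s.)

σ ≈ 1.67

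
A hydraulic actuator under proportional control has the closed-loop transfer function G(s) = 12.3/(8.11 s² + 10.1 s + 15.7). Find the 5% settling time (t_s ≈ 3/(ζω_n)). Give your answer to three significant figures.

Dividing through by 8.11: denominator becomes s² + 1.245 s + 1.936.
So ω_n = √1.936 = 1.39 rad/s and ζ = 1.245/(2·1.39) = 0.448.
t_s ≈ 3/(ζω_n) = 4.82 s.

t_s ≈ 4.82 s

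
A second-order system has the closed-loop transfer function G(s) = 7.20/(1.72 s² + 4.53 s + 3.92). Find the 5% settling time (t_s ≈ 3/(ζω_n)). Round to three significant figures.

t_s ≈ 2.28 s

Dividing through by 1.72: denominator becomes s² + 2.634 s + 2.279.
So ω_n = √2.279 = 1.51 rad/s and ζ = 2.634/(2·1.51) = 0.872.
t_s ≈ 3/(ζω_n) = 2.28 s.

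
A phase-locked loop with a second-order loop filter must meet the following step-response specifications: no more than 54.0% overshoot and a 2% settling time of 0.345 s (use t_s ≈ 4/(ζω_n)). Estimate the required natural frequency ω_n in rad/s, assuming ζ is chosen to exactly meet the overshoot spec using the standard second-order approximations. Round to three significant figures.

Inverting the overshoot relation: ζ = |ln 0.540|/√(π² + ln²0.540) = 0.192.
Then ω_n = 4/(ζ t_s) = 4/(0.192 × 0.345) = 60.2 rad/s.

ω_n ≈ 60.2 rad/s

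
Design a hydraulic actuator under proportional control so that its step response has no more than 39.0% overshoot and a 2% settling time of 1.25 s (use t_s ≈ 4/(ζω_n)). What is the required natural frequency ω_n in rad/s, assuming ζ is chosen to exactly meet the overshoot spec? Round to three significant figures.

ω_n ≈ 11.1 rad/s

From %OS = 100·exp(−πζ/√(1−ζ²)), invert to get ζ = −ln(OS)/√(π² + ln²(OS)) with OS = 0.390.
−ln 0.390 = 0.9416, so ζ = 0.9416/√(π² + 0.8866) = 0.287.
From t_s ≈ 4/(ζω_n): ω_n = 4/(ζ·t_s) = 4/(0.287·1.25) = 11.1 rad/s.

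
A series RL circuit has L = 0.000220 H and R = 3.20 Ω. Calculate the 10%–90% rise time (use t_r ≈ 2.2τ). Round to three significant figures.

τ = L/R = 0.000220/3.20 = 0.0000688 s.
t_r ≈ 2.2τ = 0.000151 s.

t_r ≈ 0.000151 s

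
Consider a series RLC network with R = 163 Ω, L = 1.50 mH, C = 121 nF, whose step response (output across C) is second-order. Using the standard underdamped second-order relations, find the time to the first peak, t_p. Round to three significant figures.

t_p ≈ 0.0000621 s

For a series RLC circuit (capacitor voltage as output), ω_n = 1/√(LC) = 1/√(1.50 mH · 121 nF) = 74200 rad/s.
ζ = (R/2)·√(C/L) = (163/2)·√(121 nF/1.50 mH) = 0.732.
The damped frequency ω_d = ω_n√(1−ζ²) = 50600 rad/s. t_p = π/ω_d = 0.0000621 s.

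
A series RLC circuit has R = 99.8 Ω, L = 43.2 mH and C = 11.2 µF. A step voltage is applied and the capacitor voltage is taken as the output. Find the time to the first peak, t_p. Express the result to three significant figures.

t_p ≈ 0.00367 s

For a series RLC circuit (capacitor voltage as output), ω_n = 1/√(LC) = 1/√(43.2 mH · 11.2 µF) = 1440 rad/s.
ζ = (R/2)·√(C/L) = (99.8/2)·√(11.2 µF/43.2 mH) = 0.803.
ω_d = 1440·√(1 − 0.803²) = 856 rad/s. t_p = π/ω_d = 0.00367 s.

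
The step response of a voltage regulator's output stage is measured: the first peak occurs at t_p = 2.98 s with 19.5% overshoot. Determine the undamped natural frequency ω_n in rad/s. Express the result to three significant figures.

ω_n ≈ 1.19 rad/s

The overshoot fixes ζ = −ln(OS)/√(π²+ln²(OS)) = 0.462.
From t_p = π/ω_d, ω_d = π/2.98 = 1.05 rad/s, so ω_n = ω_d/√(1−ζ²) = 1.19 rad/s.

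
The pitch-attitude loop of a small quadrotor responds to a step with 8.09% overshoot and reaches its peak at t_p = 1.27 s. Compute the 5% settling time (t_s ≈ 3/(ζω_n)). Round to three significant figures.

From the overshoot, ζ = −ln(OS)/√(π²+ln²(OS)) = 0.625.
t_p = π/ω_d ⇒ ω_d = 2.47 rad/s; then ω_n = ω_d/√(1−ζ²) = 3.17 rad/s.
t_s ≈ 3/(ζω_n) = 3/(0.625·3.17) = 1.52 s.

t_s ≈ 1.52 s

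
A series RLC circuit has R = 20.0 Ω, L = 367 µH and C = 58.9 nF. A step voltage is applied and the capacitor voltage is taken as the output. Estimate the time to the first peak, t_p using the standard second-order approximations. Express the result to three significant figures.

For a series RLC circuit (capacitor voltage as output), ω_n = 1/√(LC) = 1/√(367 µH · 58.9 nF) = 215000 rad/s.
ζ = (R/2)·√(C/L) = (20.0/2)·√(58.9 nF/367 µH) = 0.127.
The damped frequency ω_d = ω_n√(1−ζ²) = 213000 rad/s. t_p = π/ω_d = 0.0000147 s.

t_p ≈ 0.0000147 s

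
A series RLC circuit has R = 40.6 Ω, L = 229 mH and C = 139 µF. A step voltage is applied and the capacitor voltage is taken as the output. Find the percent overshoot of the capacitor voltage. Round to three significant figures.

%OS ≈ 16.3%

For a series RLC circuit (capacitor voltage as output), ω_n = 1/√(LC) = 1/√(229 mH · 139 µF) = 177 rad/s.
ζ = (R/2)·√(C/L) = (40.6/2)·√(139 µF/229 mH) = 0.500.
Overshoot: exp(−π·0.500/√(1−0.500²)) = 0.163, i.e. 16.3%.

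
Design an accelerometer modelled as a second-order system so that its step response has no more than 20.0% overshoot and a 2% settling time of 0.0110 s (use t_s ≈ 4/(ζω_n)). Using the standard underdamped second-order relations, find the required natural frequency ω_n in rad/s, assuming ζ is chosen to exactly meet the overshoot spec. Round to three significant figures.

ω_n ≈ 798 rad/s

From %OS = 100·exp(−πζ/√(1−ζ²)), invert to get ζ = −ln(OS)/√(π² + ln²(OS)) with OS = 0.200.
−ln 0.200 = 1.609, so ζ = 1.609/√(π² + 2.590) = 0.456.
Then ω_n = 4/(ζ t_s) = 4/(0.456 × 0.0110) = 798 rad/s.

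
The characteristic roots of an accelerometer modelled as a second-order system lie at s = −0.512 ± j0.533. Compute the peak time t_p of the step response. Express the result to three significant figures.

t_p ≈ 5.89 s

t_p = π/ω_d with ω_d = 0.533 (the imaginary part), so t_p = 5.89 s.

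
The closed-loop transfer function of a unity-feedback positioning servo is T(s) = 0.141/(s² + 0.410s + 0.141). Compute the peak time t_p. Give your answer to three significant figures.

Comparing the denominator to s² + 2ζω_n s + ω_n²: ω_n = √0.141 = 0.375 rad/s, and 2ζω_n = 0.410 so ζ = 0.410/(2·0.375) = 0.546.
ω_d = ω_n√(1−ζ²) = 0.315 rad/s. Then t_p = π/ω_d = 9.99 s.

t_p ≈ 9.99 s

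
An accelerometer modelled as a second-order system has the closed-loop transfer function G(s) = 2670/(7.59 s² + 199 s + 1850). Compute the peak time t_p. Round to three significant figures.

Dividing through by 7.59: denominator becomes s² + 26.22 s + 243.7.
So ω_n = √243.7 = 15.6 rad/s and ζ = 26.22/(2·15.6) = 0.840.
ω_d = 15.6·√(1 − 0.840²) = 8.48 rad/s. t_p = π/ω_d = 0.371 s.

t_p ≈ 0.371 s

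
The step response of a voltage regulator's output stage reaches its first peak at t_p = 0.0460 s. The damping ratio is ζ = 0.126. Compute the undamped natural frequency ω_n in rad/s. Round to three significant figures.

ω_n ≈ 68.8 rad/s

Peak time t_p = π/ω_d, so ω_d = π/t_p = π/0.0460 = 68.3 rad/s.
ω_n = ω_d/√(1−ζ²) = 68.3/√0.984 = 68.8 rad/s.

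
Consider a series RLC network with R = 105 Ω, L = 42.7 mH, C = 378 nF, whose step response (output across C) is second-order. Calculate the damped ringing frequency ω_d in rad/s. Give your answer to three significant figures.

For a series RLC circuit (capacitor voltage as output), ω_n = 1/√(LC) = 1/√(42.7 mH · 378 nF) = 7870 rad/s.
ζ = (R/2)·√(C/L) = (105/2)·√(378 nF/42.7 mH) = 0.156.
ω_d = ω_n√(1−ζ²) = 7770 rad/s.

ω_d ≈ 7770 rad/s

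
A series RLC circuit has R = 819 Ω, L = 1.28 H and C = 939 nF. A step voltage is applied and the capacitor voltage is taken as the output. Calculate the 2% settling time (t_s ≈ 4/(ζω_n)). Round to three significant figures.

For a series RLC circuit (capacitor voltage as output), ω_n = 1/√(LC) = 1/√(1.28 H · 939 nF) = 912 rad/s.
ζ = (R/2)·√(C/L) = (819/2)·√(939 nF/1.28 H) = 0.351.
t_s ≈ 4/(ζω_n) = 0.0125 s.

t_s ≈ 0.0125 s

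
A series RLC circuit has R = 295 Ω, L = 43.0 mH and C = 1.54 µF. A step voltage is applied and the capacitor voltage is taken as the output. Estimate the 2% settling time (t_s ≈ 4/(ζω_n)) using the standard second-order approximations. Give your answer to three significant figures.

t_s ≈ 0.00117 s

For a series RLC circuit (capacitor voltage as output), ω_n = 1/√(LC) = 1/√(43.0 mH · 1.54 µF) = 3890 rad/s.
ζ = (R/2)·√(C/L) = (295/2)·√(1.54 µF/43.0 mH) = 0.883.
t_s ≈ 4/(ζω_n) = 0.00117 s.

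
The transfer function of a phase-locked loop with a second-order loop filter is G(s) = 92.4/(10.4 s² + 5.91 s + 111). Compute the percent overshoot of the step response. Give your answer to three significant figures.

%OS ≈ 76.0%

Dividing through by 10.4: denominator becomes s² + 0.5683 s + 10.67.
So ω_n = √10.67 = 3.27 rad/s and ζ = 0.5683/(2·3.27) = 0.0870.
Overshoot: exp(−π·0.0870/√(1−0.0870²)) = 0.760, i.e. 76.0%.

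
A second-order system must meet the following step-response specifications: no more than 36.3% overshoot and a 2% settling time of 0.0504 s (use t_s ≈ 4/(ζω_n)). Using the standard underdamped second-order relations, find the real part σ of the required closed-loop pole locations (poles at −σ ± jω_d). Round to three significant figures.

The settling-time spec alone fixes σ = ζω_n = 4/t_s = 4/0.0504 = 79.4.
(Overshoot then fixes ζ = 0.307 and hence ω_d = σ·√(1−ζ²)/ζ = 246 rad/s.)

σ ≈ 79.4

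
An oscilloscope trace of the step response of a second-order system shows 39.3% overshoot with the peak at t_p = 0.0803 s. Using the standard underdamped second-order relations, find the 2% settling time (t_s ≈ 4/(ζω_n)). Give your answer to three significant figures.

t_s ≈ 0.344 s

The overshoot fixes ζ = −ln(OS)/√(π²+ln²(OS)) = 0.285.
From t_p = π/ω_d, ω_d = π/0.0803 = 39.1 rad/s, so ω_n = ω_d/√(1−ζ²) = 40.8 rad/s.
t_s ≈ 4/(ζω_n) = 4/(0.285·40.8) = 0.344 s.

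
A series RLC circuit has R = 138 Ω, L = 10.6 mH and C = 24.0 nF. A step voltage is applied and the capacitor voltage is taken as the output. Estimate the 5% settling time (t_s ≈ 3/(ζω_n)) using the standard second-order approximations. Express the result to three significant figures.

For a series RLC circuit (capacitor voltage as output), ω_n = 1/√(LC) = 1/√(10.6 mH · 24.0 nF) = 62700 rad/s.
ζ = (R/2)·√(C/L) = (138/2)·√(24.0 nF/10.6 mH) = 0.104.
t_s ≈ 3/(ζω_n) = 0.000461 s.

t_s ≈ 0.000461 s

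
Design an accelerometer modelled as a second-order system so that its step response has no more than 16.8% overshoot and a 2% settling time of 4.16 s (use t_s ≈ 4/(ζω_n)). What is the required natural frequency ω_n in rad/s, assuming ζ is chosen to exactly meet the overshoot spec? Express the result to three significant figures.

ω_n ≈ 1.95 rad/s

ζ = −ln(OS)/√(π² + (ln OS)²). With OS = 0.168, ln OS = −1.784 and ζ = 1.784/3.613 = 0.494.
From t_s ≈ 4/(ζω_n): ω_n = 4/(ζ·t_s) = 4/(0.494·4.16) = 1.95 rad/s.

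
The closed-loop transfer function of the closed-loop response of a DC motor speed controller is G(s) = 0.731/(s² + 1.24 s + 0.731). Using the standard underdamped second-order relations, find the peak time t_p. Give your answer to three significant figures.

t_p ≈ 5.34 s

Matching coefficients with s² + 2ζω_n s + ω_n² gives ω_n² = 0.731 ⇒ ω_n = 0.855 rad/s, and ζ = 1.24/(2ω_n) = 0.725.
ω_d = 0.855·√(1 − 0.725²) = 0.589 rad/s. Then t_p = π/ω_d = 5.34 s.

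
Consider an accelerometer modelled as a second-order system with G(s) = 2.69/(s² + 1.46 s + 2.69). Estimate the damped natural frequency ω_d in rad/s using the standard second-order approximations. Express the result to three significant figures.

ω_d ≈ 1.47 rad/s

Comparing the denominator to s² + 2ζω_n s + ω_n²: ω_n = √2.69 = 1.64 rad/s, and 2ζω_n = 1.46 so ζ = 1.46/(2·1.64) = 0.445.
ω_d = 1.64·√(1 − 0.445²) = 1.47 rad/s.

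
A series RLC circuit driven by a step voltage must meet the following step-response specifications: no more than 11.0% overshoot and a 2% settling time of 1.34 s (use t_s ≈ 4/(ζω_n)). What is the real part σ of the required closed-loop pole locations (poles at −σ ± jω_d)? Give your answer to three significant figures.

The settling-time spec alone fixes σ = ζω_n = 4/t_s = 4/1.34 = 2.99.
(Overshoot then fixes ζ = 0.575 and hence ω_d = σ·√(1−ζ²)/ζ = 4.25 rad/s.)

σ ≈ 2.99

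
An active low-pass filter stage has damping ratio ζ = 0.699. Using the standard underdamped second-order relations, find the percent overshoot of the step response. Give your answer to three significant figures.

%OS ≈ 4.64%

For an underdamped second-order system, %OS = 100·exp(−πζ/√(1−ζ²)).
πζ/√(1−ζ²) = π·0.699/√(1−0.489) = 3.071, so %OS = 100·e^(−3.071) = 4.64%.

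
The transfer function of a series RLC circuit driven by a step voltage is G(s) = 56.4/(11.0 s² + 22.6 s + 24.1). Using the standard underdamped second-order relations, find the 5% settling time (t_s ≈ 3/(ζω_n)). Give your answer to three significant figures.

Dividing through by 11.0: denominator becomes s² + 2.055 s + 2.191.
So ω_n = √2.191 = 1.48 rad/s and ζ = 2.055/(2·1.48) = 0.694.
t_s ≈ 3/(ζω_n) = 2.92 s.

t_s ≈ 2.92 s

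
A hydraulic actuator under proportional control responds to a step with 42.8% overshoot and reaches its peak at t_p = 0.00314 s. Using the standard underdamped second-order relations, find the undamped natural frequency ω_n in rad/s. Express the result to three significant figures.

From the overshoot, ζ = −ln(OS)/√(π²+ln²(OS)) = 0.261.
From t_p = π/ω_d, ω_d = π/0.00314 = 1000 rad/s, so ω_n = ω_d/√(1−ζ²) = 1040 rad/s.

ω_n ≈ 1040 rad/s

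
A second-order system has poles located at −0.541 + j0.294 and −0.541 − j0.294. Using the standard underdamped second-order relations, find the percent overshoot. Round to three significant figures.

The poles are at −σ ± jω_d with σ = 0.541 and ω_d = 0.294, so ω_n = √(σ²+ω_d²) = 0.616 rad/s and ζ = σ/ω_n = 0.879.
%OS = 100 e^{−πζ/√(1−ζ²)} with ζ = 0.879 gives 0.309%.

%OS ≈ 0.309%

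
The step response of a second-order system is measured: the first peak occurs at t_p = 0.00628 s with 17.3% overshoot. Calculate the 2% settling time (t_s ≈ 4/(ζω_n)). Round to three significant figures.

From the overshoot, ζ = −ln(OS)/√(π²+ln²(OS)) = 0.488.
From t_p = π/ω_d, ω_d = π/0.00628 = 500 rad/s, so ω_n = ω_d/√(1−ζ²) = 573 rad/s.
t_s ≈ 4/(ζω_n) = 4/(0.488·573) = 0.0143 s.

t_s ≈ 0.0143 s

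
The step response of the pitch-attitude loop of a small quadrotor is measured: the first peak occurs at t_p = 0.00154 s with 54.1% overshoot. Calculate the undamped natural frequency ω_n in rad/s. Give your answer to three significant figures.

ω_n ≈ 2080 rad/s

From the overshoot, ζ = −ln(OS)/√(π²+ln²(OS)) = 0.192.
t_p = π/ω_d ⇒ ω_d = 2040 rad/s; then ω_n = ω_d/√(1−ζ²) = 2080 rad/s.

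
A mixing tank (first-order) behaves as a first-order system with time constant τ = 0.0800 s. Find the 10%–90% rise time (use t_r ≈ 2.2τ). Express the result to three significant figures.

t_r ≈ 0.176 s

t_r ≈ 2.2τ = 0.176 s.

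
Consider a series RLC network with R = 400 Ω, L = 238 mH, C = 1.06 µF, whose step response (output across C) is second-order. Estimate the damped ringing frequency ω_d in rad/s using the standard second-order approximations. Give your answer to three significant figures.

ω_d ≈ 1800 rad/s

For a series RLC circuit (capacitor voltage as output), ω_n = 1/√(LC) = 1/√(238 mH · 1.06 µF) = 1990 rad/s.
ζ = (R/2)·√(C/L) = (400/2)·√(1.06 µF/238 mH) = 0.422.
ω_d = 1990·√(1 − 0.422²) = 1800 rad/s.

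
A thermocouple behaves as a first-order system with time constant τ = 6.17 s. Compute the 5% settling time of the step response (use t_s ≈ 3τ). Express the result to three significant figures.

t_s ≈ 18.5 s

t_s ≈ 3τ = 18.5 s.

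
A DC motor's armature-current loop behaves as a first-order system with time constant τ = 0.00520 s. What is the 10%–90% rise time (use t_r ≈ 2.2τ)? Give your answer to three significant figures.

t_r ≈ 2.2τ = 0.0114 s.

t_r ≈ 0.0114 s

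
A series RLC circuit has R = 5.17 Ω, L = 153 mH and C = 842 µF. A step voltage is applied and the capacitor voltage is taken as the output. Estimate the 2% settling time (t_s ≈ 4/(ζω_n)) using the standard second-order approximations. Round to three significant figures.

t_s ≈ 0.237 s

For a series RLC circuit (capacitor voltage as output), ω_n = 1/√(LC) = 1/√(153 mH · 842 µF) = 88.1 rad/s.
ζ = (R/2)·√(C/L) = (5.17/2)·√(842 µF/153 mH) = 0.192.
t_s ≈ 4/(ζω_n) = 0.237 s.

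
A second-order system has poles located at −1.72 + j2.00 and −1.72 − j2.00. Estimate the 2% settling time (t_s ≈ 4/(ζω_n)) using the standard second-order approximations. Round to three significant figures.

t_s ≈ 2.33 s

For poles at −σ ± jω_d, ζω_n = σ = 1.72, so t_s ≈ 4/σ = 2.33 s.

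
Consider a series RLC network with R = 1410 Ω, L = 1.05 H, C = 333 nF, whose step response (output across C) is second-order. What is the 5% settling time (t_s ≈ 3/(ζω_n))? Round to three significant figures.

For a series RLC circuit (capacitor voltage as output), ω_n = 1/√(LC) = 1/√(1.05 H · 333 nF) = 1690 rad/s.
ζ = (R/2)·√(C/L) = (1410/2)·√(333 nF/1.05 H) = 0.397.
t_s ≈ 3/(ζω_n) = 0.00447 s.

t_s ≈ 0.00447 s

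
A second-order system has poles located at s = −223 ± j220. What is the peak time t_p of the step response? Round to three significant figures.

t_p ≈ 0.0143 s

t_p = π/ω_d with ω_d = 220 (the imaginary part), so t_p = 0.0143 s.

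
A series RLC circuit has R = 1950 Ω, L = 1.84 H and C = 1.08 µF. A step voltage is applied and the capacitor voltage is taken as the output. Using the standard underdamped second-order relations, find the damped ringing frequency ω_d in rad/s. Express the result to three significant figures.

For a series RLC circuit (capacitor voltage as output), ω_n = 1/√(LC) = 1/√(1.84 H · 1.08 µF) = 709 rad/s.
ζ = (R/2)·√(C/L) = (1950/2)·√(1.08 µF/1.84 H) = 0.747.
ω_d = ω_n√(1−ζ²) = 472 rad/s.

ω_d ≈ 472 rad/s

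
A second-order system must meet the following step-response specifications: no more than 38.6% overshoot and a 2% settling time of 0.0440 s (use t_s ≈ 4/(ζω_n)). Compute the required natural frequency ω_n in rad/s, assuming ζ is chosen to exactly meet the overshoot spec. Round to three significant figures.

From %OS = 100·exp(−πζ/√(1−ζ²)), invert to get ζ = −ln(OS)/√(π² + ln²(OS)) with OS = 0.386.
−ln 0.386 = 0.9519, so ζ = 0.9519/√(π² + 0.9061) = 0.290.
Then ω_n = 4/(ζ t_s) = 4/(0.290 × 0.0440) = 313 rad/s.

ω_n ≈ 313 rad/s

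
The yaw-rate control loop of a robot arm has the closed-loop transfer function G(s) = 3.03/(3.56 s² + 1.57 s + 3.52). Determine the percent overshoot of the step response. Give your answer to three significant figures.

Dividing through by 3.56: denominator becomes s² + 0.4410 s + 0.9888.
So ω_n = √0.9888 = 0.994 rad/s and ζ = 0.4410/(2·0.994) = 0.222.
%OS = 100·exp(−πζ/√(1−ζ²)) = 48.9%.

%OS ≈ 48.9%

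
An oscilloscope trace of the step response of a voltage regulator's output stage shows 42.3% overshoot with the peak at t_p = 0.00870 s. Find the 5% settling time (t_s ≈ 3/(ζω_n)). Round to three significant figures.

t_s ≈ 0.0303 s

From the overshoot, ζ = −ln(OS)/√(π²+ln²(OS)) = 0.264.
t_p = π/ω_d ⇒ ω_d = 361 rad/s; then ω_n = ω_d/√(1−ζ²) = 374 rad/s.
t_s ≈ 3/(ζω_n) = 3/(0.264·374) = 0.0303 s.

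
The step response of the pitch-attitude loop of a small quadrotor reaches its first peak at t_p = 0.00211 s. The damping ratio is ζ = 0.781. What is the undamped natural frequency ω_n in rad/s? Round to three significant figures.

Peak time t_p = π/ω_d, so ω_d = π/t_p = π/0.00211 = 1490 rad/s.
ω_n = ω_d/√(1−ζ²) = 1490/√0.390 = 2380 rad/s.

ω_n ≈ 2380 rad/s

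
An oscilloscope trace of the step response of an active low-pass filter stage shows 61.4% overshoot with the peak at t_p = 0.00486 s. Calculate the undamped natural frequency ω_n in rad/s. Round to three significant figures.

ζ from %OS: ζ = |ln 0.614|/√(π²+ln²0.614) = 0.153.
t_p = π/ω_d ⇒ ω_d = 646 rad/s; then ω_n = ω_d/√(1−ζ²) = 654 rad/s.

ω_n ≈ 654 rad/s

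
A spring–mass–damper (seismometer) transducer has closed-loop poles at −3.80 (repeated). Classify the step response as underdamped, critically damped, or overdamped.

critically damped

Since there is a repeated negative-real pole, the response is critically damped.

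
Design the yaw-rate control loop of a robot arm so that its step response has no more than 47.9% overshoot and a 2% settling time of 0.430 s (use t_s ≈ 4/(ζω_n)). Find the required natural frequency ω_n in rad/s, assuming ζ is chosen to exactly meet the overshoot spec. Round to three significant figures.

ω_n ≈ 40.8 rad/s

ζ = −ln(OS)/√(π² + (ln OS)²). With OS = 0.479, ln OS = −0.7361 and ζ = 0.7361/3.227 = 0.228.
From t_s ≈ 4/(ζω_n): ω_n = 4/(ζ·t_s) = 4/(0.228·0.430) = 40.8 rad/s.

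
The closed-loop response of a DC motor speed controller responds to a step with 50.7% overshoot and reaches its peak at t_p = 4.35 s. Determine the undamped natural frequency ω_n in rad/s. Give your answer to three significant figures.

ω_n ≈ 0.739 rad/s

From the overshoot, ζ = −ln(OS)/√(π²+ln²(OS)) = 0.211.
t_p = π/ω_d ⇒ ω_d = 0.722 rad/s; then ω_n = ω_d/√(1−ζ²) = 0.739 rad/s.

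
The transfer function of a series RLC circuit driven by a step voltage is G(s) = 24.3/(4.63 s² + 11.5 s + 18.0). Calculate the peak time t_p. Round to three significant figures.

Dividing through by 4.63: denominator becomes s² + 2.484 s + 3.888.
So ω_n = √3.888 = 1.97 rad/s and ζ = 2.484/(2·1.97) = 0.630.
ω_d = 1.97·√(1 − 0.630²) = 1.53 rad/s. t_p = π/ω_d = 2.05 s.

t_p ≈ 2.05 s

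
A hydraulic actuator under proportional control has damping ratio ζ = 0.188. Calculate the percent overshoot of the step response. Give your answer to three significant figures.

%OS ≈ 54.8%

For an underdamped second-order system, %OS = 100·exp(−πζ/√(1−ζ²)).
πζ/√(1−ζ²) = π·0.188/√(1−0.0353) = 0.6013, so %OS = 100·e^(−0.6013) = 54.8%.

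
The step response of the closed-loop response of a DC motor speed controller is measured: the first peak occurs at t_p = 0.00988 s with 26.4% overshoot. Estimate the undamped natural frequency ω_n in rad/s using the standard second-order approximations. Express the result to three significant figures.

ω_n ≈ 345 rad/s

The overshoot fixes ζ = −ln(OS)/√(π²+ln²(OS)) = 0.390.
t_p = π/ω_d ⇒ ω_d = 318 rad/s; then ω_n = ω_d/√(1−ζ²) = 345 rad/s.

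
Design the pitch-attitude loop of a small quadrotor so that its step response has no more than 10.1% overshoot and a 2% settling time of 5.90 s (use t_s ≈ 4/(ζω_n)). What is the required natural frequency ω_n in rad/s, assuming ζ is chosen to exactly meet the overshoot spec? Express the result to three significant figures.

Inverting the overshoot relation: ζ = |ln 0.101|/√(π² + ln²0.101) = 0.589.
From t_s ≈ 4/(ζω_n): ω_n = 4/(ζ·t_s) = 4/(0.589·5.90) = 1.15 rad/s.

ω_n ≈ 1.15 rad/s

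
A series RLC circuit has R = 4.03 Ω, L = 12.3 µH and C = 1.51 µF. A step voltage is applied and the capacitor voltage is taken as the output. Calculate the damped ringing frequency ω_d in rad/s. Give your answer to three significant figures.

For a series RLC circuit (capacitor voltage as output), ω_n = 1/√(LC) = 1/√(12.3 µH · 1.51 µF) = 232000 rad/s.
ζ = (R/2)·√(C/L) = (4.03/2)·√(1.51 µF/12.3 µH) = 0.706.
The damped frequency ω_d = ω_n√(1−ζ²) = 164000 rad/s.

ω_d ≈ 164000 rad/s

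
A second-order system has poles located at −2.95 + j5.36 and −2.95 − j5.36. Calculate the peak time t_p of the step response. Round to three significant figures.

t_p ≈ 0.586 s

t_p = π/ω_d with ω_d = 5.36 (the imaginary part), so t_p = 0.586 s.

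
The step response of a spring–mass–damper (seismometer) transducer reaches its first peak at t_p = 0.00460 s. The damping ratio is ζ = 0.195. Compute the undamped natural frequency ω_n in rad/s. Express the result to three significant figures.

ω_n ≈ 696 rad/s

Peak time t_p = π/ω_d, so ω_d = π/t_p = π/0.00460 = 683 rad/s.
ω_n = ω_d/√(1−ζ²) = 683/√0.962 = 696 rad/s.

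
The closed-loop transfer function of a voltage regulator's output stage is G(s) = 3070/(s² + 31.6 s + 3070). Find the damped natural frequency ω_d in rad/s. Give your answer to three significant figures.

ω_d ≈ 53.1 rad/s

Comparing the denominator to s² + 2ζω_n s + ω_n²: ω_n = √3070 = 55.4 rad/s, and 2ζω_n = 31.6 so ζ = 31.6/(2·55.4) = 0.285.
ω_d = 55.4·√(1 − 0.285²) = 53.1 rad/s.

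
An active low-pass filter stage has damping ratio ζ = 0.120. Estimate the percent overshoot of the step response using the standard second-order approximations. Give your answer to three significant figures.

For an underdamped second-order system, %OS = 100·exp(−πζ/√(1−ζ²)).
πζ/√(1−ζ²) = π·0.120/√(1−0.0144) = 0.3797, so %OS = 100·e^(−0.3797) = 68.4%.

%OS ≈ 68.4%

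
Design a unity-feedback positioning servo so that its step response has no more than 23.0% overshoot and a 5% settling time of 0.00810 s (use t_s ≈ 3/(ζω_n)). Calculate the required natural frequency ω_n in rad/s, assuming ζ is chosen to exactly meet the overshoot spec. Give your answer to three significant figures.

ω_n ≈ 874 rad/s

From %OS = 100·exp(−πζ/√(1−ζ²)), invert to get ζ = −ln(OS)/√(π² + ln²(OS)) with OS = 0.230.
−ln 0.230 = 1.470, so ζ = 1.470/√(π² + 2.160) = 0.424.
Then ω_n = 3/(ζ t_s) = 3/(0.424 × 0.00810) = 874 rad/s.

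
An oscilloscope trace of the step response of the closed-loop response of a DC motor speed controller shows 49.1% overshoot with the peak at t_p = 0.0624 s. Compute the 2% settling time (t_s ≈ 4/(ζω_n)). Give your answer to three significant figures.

ζ from %OS: ζ = |ln 0.491|/√(π²+ln²0.491) = 0.221.
t_p = π/ω_d ⇒ ω_d = 50.3 rad/s; then ω_n = ω_d/√(1−ζ²) = 51.6 rad/s.
t_s ≈ 4/(ζω_n) = 4/(0.221·51.6) = 0.351 s.

t_s ≈ 0.351 s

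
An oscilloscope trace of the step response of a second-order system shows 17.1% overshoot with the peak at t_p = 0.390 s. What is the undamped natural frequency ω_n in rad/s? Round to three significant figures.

ω_n ≈ 9.24 rad/s

From the overshoot, ζ = −ln(OS)/√(π²+ln²(OS)) = 0.490.
t_p = π/ω_d ⇒ ω_d = 8.06 rad/s; then ω_n = ω_d/√(1−ζ²) = 9.24 rad/s.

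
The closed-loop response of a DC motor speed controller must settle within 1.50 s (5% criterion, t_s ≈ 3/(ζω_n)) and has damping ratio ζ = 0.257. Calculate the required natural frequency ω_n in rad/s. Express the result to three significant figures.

Rearranging t_s ≈ 3/(ζω_n) gives ω_n = 3/(ζ·t_s) = 3/(0.257 × 1.50) = 7.78 rad/s.

ω_n ≈ 7.78 rad/s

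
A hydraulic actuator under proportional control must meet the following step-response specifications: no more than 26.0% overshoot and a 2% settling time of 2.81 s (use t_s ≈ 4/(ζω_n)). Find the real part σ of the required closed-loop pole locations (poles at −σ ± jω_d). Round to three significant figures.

The settling-time spec alone fixes σ = ζω_n = 4/t_s = 4/2.81 = 1.42.
(Overshoot then fixes ζ = 0.394 and hence ω_d = σ·√(1−ζ²)/ζ = 3.32 rad/s.)

σ ≈ 1.42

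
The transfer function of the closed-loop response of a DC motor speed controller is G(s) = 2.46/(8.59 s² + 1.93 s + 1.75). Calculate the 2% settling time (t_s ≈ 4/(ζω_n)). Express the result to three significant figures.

t_s ≈ 35.6 s

Dividing through by 8.59: denominator becomes s² + 0.2247 s + 0.2037.
So ω_n = √0.2037 = 0.451 rad/s and ζ = 0.2247/(2·0.451) = 0.249.
t_s ≈ 4/(ζω_n) = 35.6 s.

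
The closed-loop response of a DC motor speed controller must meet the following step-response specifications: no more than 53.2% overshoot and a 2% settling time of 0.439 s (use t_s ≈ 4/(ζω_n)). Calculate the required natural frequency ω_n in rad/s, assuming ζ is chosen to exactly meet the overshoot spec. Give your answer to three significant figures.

ζ = −ln(OS)/√(π² + (ln OS)²). With OS = 0.532, ln OS = −0.6311 and ζ = 0.6311/3.204 = 0.197.
From t_s ≈ 4/(ζω_n): ω_n = 4/(ζ·t_s) = 4/(0.197·0.439) = 46.3 rad/s.

ω_n ≈ 46.3 rad/s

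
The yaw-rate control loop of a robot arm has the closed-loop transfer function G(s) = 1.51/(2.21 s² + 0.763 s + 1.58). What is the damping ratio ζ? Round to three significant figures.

Dividing through by 2.21: denominator becomes s² + 0.3452 s + 0.7149.
So ω_n = √0.7149 = 0.846 rad/s and ζ = 0.3452/(2·0.846) = 0.204.

ζ ≈ 0.204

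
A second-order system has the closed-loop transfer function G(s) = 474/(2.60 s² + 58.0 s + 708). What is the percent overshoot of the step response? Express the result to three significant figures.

Dividing through by 2.60: denominator becomes s² + 22.31 s + 272.3.
So ω_n = √272.3 = 16.5 rad/s and ζ = 22.31/(2·16.5) = 0.676.
%OS = 100 e^{−πζ/√(1−ζ²)} with ζ = 0.676 gives 5.61%.

%OS ≈ 5.61%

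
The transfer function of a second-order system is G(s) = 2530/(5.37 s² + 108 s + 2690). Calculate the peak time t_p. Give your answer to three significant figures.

t_p ≈ 0.157 s

Dividing through by 5.37: denominator becomes s² + 20.11 s + 500.9.
So ω_n = √500.9 = 22.4 rad/s and ζ = 20.11/(2·22.4) = 0.449.
The damped frequency ω_d = ω_n√(1−ζ²) = 20.0 rad/s. t_p = π/ω_d = 0.157 s.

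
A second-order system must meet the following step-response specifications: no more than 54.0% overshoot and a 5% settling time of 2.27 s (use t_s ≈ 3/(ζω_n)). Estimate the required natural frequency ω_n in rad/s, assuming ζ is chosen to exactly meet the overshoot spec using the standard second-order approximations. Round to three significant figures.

ζ = −ln(OS)/√(π² + (ln OS)²). With OS = 0.540, ln OS = −0.6162 and ζ = 0.6162/3.201 = 0.192.
Then ω_n = 3/(ζ t_s) = 3/(0.192 × 2.27) = 6.87 rad/s.

ω_n ≈ 6.87 rad/s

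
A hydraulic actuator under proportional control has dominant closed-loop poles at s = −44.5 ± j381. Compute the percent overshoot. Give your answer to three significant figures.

|pole| = ω_n = √(44.5² + 381²) = 384 rad/s; ζ = cos θ = σ/ω_n = 0.116.
%OS = 100 e^{−πζ/√(1−ζ²)} with ζ = 0.116 gives 69.3%.

%OS ≈ 69.3%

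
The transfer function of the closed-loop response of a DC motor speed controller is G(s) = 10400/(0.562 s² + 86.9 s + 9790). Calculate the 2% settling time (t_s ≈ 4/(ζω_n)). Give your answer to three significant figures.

t_s ≈ 0.0517 s

Dividing through by 0.562: denominator becomes s² + 154.6 s + 17420.
So ω_n = √17420 = 132 rad/s and ζ = 154.6/(2·132) = 0.586.
t_s ≈ 4/(ζω_n) = 0.0517 s.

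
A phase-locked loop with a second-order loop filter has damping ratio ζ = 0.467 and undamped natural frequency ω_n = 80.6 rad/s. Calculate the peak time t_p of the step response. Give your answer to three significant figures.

t_p ≈ 0.0441 s

The damped frequency is ω_d = ω_n√(1−ζ²) = 80.6·√(1−0.218) = 71.3 rad/s.
Peak time t_p = π/ω_d = π/71.3 = 0.0441 s.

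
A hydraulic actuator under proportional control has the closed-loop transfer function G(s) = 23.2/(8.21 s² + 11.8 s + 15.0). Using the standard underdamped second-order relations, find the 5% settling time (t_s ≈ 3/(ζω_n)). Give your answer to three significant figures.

t_s ≈ 4.17 s

Dividing through by 8.21: denominator becomes s² + 1.437 s + 1.827.
So ω_n = √1.827 = 1.35 rad/s and ζ = 1.437/(2·1.35) = 0.532.
t_s ≈ 3/(ζω_n) = 4.17 s.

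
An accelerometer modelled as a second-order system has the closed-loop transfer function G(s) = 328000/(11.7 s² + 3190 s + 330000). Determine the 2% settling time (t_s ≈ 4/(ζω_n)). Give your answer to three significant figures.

Dividing through by 11.7: denominator becomes s² + 272.6 s + 28210.
So ω_n = √28210 = 168 rad/s and ζ = 272.6/(2·168) = 0.812.
t_s ≈ 4/(ζω_n) = 0.0293 s.

t_s ≈ 0.0293 s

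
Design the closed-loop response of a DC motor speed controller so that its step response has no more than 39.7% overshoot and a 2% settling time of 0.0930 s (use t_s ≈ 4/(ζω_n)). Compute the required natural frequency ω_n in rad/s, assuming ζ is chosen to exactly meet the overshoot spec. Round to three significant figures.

ω_n ≈ 152 rad/s

Inverting the overshoot relation: ζ = |ln 0.397|/√(π² + ln²0.397) = 0.282.
Then ω_n = 4/(ζ t_s) = 4/(0.282 × 0.0930) = 152 rad/s.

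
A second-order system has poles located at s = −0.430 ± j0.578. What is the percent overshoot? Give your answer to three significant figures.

%OS ≈ 9.66%

The poles are at −σ ± jω_d with σ = 0.430 and ω_d = 0.578, so ω_n = √(σ²+ω_d²) = 0.720 rad/s and ζ = σ/ω_n = 0.597.
%OS = 100·exp(−πζ/√(1−ζ²)) = 9.66%.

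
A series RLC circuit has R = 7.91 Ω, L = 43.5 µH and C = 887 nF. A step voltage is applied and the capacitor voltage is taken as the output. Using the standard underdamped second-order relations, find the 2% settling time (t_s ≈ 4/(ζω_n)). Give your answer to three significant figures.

t_s ≈ 0.0000440 s

For a series RLC circuit (capacitor voltage as output), ω_n = 1/√(LC) = 1/√(43.5 µH · 887 nF) = 161000 rad/s.
ζ = (R/2)·√(C/L) = (7.91/2)·√(887 nF/43.5 µH) = 0.565.
t_s ≈ 4/(ζω_n) = 0.0000440 s.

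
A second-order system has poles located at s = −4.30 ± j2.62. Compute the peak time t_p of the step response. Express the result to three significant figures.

t_p = π/ω_d with ω_d = 2.62 (the imaginary part), so t_p = 1.20 s.

t_p ≈ 1.20 s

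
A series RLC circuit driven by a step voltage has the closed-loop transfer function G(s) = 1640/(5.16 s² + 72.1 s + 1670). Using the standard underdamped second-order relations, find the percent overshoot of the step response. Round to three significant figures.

%OS ≈ 26.6%

Dividing through by 5.16: denominator becomes s² + 13.97 s + 323.6.
So ω_n = √323.6 = 18.0 rad/s and ζ = 13.97/(2·18.0) = 0.388.
%OS = 100 e^{−πζ/√(1−ζ²)} with ζ = 0.388 gives 26.6%.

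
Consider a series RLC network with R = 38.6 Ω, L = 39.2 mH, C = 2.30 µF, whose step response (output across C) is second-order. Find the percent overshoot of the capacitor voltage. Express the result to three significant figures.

%OS ≈ 62.5%

For a series RLC circuit (capacitor voltage as output), ω_n = 1/√(LC) = 1/√(39.2 mH · 2.30 µF) = 3330 rad/s.
ζ = (R/2)·√(C/L) = (38.6/2)·√(2.30 µF/39.2 mH) = 0.148.
%OS = 100 e^{−πζ/√(1−ζ²)} with ζ = 0.148 gives 62.5%.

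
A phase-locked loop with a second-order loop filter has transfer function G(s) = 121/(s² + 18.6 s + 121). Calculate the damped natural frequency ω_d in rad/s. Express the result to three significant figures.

ω_d ≈ 5.87 rad/s

Matching coefficients with s² + 2ζω_n s + ω_n² gives ω_n² = 121 ⇒ ω_n = 11.0 rad/s, and ζ = 18.6/(2ω_n) = 0.845.
The damped frequency ω_d = ω_n√(1−ζ²) = 5.87 rad/s.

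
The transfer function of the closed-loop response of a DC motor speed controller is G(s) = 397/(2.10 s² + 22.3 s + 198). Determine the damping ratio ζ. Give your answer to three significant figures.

ζ ≈ 0.547

Dividing through by 2.10: denominator becomes s² + 10.62 s + 94.29.
So ω_n = √94.29 = 9.71 rad/s and ζ = 10.62/(2·9.71) = 0.547.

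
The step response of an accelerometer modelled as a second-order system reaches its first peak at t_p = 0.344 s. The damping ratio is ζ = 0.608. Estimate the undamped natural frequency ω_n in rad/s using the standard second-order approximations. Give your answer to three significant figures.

ω_n ≈ 11.5 rad/s

Peak time t_p = π/ω_d, so ω_d = π/t_p = π/0.344 = 9.13 rad/s.
ω_n = ω_d/√(1−ζ²) = 9.13/√0.630 = 11.5 rad/s.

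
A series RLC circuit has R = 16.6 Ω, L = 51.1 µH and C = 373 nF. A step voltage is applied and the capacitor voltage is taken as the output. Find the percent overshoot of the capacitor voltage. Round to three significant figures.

For a series RLC circuit (capacitor voltage as output), ω_n = 1/√(LC) = 1/√(51.1 µH · 373 nF) = 229000 rad/s.
ζ = (R/2)·√(C/L) = (16.6/2)·√(373 nF/51.1 µH) = 0.709.
%OS = 100·exp(−πζ/√(1−ζ²)) = 4.24%.

%OS ≈ 4.24%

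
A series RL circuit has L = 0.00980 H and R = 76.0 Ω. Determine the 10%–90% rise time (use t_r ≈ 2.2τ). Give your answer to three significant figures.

t_r ≈ 0.000284 s

τ = L/R = 0.00980/76.0 = 0.000129 s.
t_r ≈ 2.2τ = 0.000284 s.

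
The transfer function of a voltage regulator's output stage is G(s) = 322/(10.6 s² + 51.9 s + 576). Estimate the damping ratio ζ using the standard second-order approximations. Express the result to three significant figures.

Dividing through by 10.6: denominator becomes s² + 4.896 s + 54.34.
So ω_n = √54.34 = 7.37 rad/s and ζ = 4.896/(2·7.37) = 0.332.

ζ ≈ 0.332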